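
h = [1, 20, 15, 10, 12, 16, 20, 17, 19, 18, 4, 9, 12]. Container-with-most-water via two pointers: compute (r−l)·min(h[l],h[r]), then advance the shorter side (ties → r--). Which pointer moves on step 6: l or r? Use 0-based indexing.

[0,12] min(1,12)*12=12 best=12 * → l++
[1,12] min(20,12)*11=132 best=132 * → r--
[1,11] min(20,9)*10=90 best=132 → r--
[1,10] min(20,4)*9=36 best=132 → r--
[1,9] min(20,18)*8=144 best=144 * → r--
[1,8] min(20,19)*7=133 best=144 → r--

r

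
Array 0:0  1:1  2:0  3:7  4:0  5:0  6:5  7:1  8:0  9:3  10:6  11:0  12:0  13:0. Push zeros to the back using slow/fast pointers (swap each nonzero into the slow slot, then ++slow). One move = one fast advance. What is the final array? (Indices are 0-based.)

(s=0,f=0) a[fast]=0 → fast++
(s=0,f=1) a[fast]=1≠0 swap→a[0]=1 → slow++,fast++
(s=1,f=2) a[fast]=0 → fast++
(s=1,f=3) a[fast]=7≠0 swap→a[1]=7 → slow++,fast++
(s=2,f=4) a[fast]=0 → fast++
(s=2,f=5) a[fast]=0 → fast++
(s=2,f=6) a[fast]=5≠0 swap→a[2]=5 → slow++,fast++
(s=3,f=7) a[fast]=1≠0 swap→a[3]=1 → slow++,fast++
(s=4,f=8) a[fast]=0 → fast++
(s=4,f=9) a[fast]=3≠0 swap→a[4]=3 → slow++,fast++
(s=5,f=10) a[fast]=6≠0 swap→a[5]=6 → slow++,fast++
(s=6,f=11) a[fast]=0 → fast++
(s=6,f=12) a[fast]=0 → fast++
(s=6,f=13) a[fast]=0 → fast++

[1, 7, 5, 1, 3, 6, 0, 0, 0, 0, 0, 0, 0, 0]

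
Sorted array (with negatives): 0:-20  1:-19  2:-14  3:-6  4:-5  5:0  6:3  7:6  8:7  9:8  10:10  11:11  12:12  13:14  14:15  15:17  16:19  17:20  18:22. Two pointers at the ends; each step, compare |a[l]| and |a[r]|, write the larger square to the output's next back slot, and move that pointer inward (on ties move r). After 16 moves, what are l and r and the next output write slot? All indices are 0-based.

[0,18] |-20|<=|22| out[18]=484 → r--
[0,17] |-20|<=|20| out[17]=400 → r--
[0,16] |-20|>|19| out[16]=400 → l++
[1,16] |-19|<=|19| out[15]=361 → r--
[1,15] |-19|>|17| out[14]=361 → l++
[2,15] |-14|<=|17| out[13]=289 → r--
[2,14] |-14|<=|15| out[12]=225 → r--
[2,13] |-14|<=|14| out[11]=196 → r--
[2,12] |-14|>|12| out[10]=196 → l++
[3,12] |-6|<=|12| out[9]=144 → r--
[3,11] |-6|<=|11| out[8]=121 → r--
[3,10] |-6|<=|10| out[7]=100 → r--
[3,9] |-6|<=|8| out[6]=64 → r--
[3,8] |-6|<=|7| out[5]=49 → r--
[3,7] |-6|<=|6| out[4]=36 → r--
[3,6] |-6|>|3| out[3]=36 → l++

l=4, r=6, next write slot=2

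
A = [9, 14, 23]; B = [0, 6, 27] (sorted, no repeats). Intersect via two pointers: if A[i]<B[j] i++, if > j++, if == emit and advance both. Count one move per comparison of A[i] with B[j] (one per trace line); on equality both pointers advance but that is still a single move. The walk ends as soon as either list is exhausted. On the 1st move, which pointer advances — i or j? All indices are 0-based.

i=0 j=0: 9>0, j++

j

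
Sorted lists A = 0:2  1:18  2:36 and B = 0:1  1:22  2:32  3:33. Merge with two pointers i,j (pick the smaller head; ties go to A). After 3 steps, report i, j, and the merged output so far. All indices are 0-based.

i=2, j=1, merged so far=[1, 2, 18]

[i=0,j=0] A[i]=2>B[j]=1 take 1 → j++
[i=0,j=1] A[i]=2<=B[j]=22 take 2 → i++
[i=1,j=1] A[i]=18<=B[j]=22 take 18 → i++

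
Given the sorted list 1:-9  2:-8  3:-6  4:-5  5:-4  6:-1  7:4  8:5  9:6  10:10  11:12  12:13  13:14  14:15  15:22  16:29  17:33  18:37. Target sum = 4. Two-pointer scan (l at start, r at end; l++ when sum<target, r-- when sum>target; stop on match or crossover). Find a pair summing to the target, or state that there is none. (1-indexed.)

(-9, 13)

l=1 r=18: -9+37=28 >4, r--
l=1 r=17: -9+33=24 >4, r--
l=1 r=16: -9+29=20 >4, r--
l=1 r=15: -9+22=13 >4, r--
l=1 r=14: -9+15=6 >4, r--
l=1 r=13: -9+14=5 >4, r--
l=1 r=12: -9+13=4, found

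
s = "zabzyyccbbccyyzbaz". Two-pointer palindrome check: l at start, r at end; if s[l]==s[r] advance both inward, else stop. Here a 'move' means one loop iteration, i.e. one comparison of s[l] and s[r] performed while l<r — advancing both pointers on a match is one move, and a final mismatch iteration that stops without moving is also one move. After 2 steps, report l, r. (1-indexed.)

[1,18] 'z'=='z' → l++,r--
[2,17] 'a'=='a' → l++,r--

l=3, r=16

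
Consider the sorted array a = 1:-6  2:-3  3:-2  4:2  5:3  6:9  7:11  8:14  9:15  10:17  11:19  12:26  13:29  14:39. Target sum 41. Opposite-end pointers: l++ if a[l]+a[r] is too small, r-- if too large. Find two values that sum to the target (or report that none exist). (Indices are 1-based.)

[1,14] -6+39=33 <41 → l++
[2,14] -3+39=36 <41 → l++
[3,14] -2+39=37 <41 → l++
[4,14] 2+39=41 → found

(2, 39)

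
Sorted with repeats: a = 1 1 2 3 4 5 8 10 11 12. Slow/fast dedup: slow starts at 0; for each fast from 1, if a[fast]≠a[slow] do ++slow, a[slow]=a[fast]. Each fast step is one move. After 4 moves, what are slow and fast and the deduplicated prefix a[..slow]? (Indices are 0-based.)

slow=3, fast=5, prefix=[1, 2, 3, 4]

(s=0,f=1) a[fast]=1=a[slow] dup → fast++
(s=0,f=2) a[fast]=2≠a[slow]=1 write a[1]=2 → slow++,fast++
(s=1,f=3) a[fast]=3≠a[slow]=2 write a[2]=3 → slow++,fast++
(s=2,f=4) a[fast]=4≠a[slow]=3 write a[3]=4 → slow++,fast++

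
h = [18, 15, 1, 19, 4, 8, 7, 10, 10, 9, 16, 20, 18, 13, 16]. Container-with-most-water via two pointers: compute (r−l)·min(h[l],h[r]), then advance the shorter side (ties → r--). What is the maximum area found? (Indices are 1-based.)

[1,15] min(18,16)*14=224 best=224 * → r--
[1,14] min(18,13)*13=169 best=224 → r--
[1,13] min(18,18)*12=216 best=224 → r--
[1,12] min(18,20)*11=198 best=224 → l++
[2,12] min(15,20)*10=150 best=224 → l++
[3,12] min(1,20)*9=9 best=224 → l++
[4,12] min(19,20)*8=152 best=224 → l++
[5,12] min(4,20)*7=28 best=224 → l++
[6,12] min(8,20)*6=48 best=224 → l++
[7,12] min(7,20)*5=35 best=224 → l++
[8,12] min(10,20)*4=40 best=224 → l++
[9,12] min(10,20)*3=30 best=224 → l++
[10,12] min(9,20)*2=18 best=224 → l++
[11,12] min(16,20)*1=16 best=224 → l++

max area = 224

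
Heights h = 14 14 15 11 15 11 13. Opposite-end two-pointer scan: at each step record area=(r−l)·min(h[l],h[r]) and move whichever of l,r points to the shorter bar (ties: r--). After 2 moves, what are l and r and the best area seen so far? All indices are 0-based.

l=0, r=4, best area=78

[0,6] min(14,13)*6=78 best=78 * → r--
[0,5] min(14,11)*5=55 best=78 → r--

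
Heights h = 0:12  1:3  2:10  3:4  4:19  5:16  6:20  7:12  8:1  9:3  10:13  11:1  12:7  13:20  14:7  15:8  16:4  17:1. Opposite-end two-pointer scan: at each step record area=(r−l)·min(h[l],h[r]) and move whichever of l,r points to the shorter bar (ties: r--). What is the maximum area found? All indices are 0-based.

l=0 r=17: min(12,1)*17=17 best=17 *, r--
l=0 r=16: min(12,4)*16=64 best=64 *, r--
l=0 r=15: min(12,8)*15=120 best=120 *, r--
l=0 r=14: min(12,7)*14=98 best=120, r--
l=0 r=13: min(12,20)*13=156 best=156 *, l++
l=1 r=13: min(3,20)*12=36 best=156, l++
l=2 r=13: min(10,20)*11=110 best=156, l++
l=3 r=13: min(4,20)*10=40 best=156, l++
l=4 r=13: min(19,20)*9=171 best=171 *, l++
l=5 r=13: min(16,20)*8=128 best=171, l++
l=6 r=13: min(20,20)*7=140 best=171, r--
l=6 r=12: min(20,7)*6=42 best=171, r--
l=6 r=11: min(20,1)*5=5 best=171, r--
l=6 r=10: min(20,13)*4=52 best=171, r--
l=6 r=9: min(20,3)*3=9 best=171, r--
l=6 r=8: min(20,1)*2=2 best=171, r--
l=6 r=7: min(20,12)*1=12 best=171, r--

max area = 171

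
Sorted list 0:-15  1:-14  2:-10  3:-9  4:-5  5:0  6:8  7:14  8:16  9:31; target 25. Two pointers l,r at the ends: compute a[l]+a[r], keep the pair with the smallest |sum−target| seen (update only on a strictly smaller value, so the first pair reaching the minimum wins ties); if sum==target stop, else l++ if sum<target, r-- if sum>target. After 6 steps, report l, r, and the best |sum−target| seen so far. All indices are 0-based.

l=5, r=8, best |Δ|=1

l=0 r=9: -15+31=16 d=9 *, l++
l=1 r=9: -14+31=17 d=8 *, l++
l=2 r=9: -10+31=21 d=4 *, l++
l=3 r=9: -9+31=22 d=3 *, l++
l=4 r=9: -5+31=26 d=1 *, r--
l=4 r=8: -5+16=11 d=14, l++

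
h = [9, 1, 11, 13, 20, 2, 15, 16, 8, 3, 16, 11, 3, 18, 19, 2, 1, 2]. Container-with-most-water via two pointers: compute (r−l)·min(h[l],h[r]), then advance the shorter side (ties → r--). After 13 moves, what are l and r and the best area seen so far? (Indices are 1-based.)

l=5, r=9, best area=190

[1,18] min(9,2)*17=34 best=34 * → r--
[1,17] min(9,1)*16=16 best=34 → r--
[1,16] min(9,2)*15=30 best=34 → r--
[1,15] min(9,19)*14=126 best=126 * → l++
[2,15] min(1,19)*13=13 best=126 → l++
[3,15] min(11,19)*12=132 best=132 * → l++
[4,15] min(13,19)*11=143 best=143 * → l++
[5,15] min(20,19)*10=190 best=190 * → r--
[5,14] min(20,18)*9=162 best=190 → r--
[5,13] min(20,3)*8=24 best=190 → r--
[5,12] min(20,11)*7=77 best=190 → r--
[5,11] min(20,16)*6=96 best=190 → r--
[5,10] min(20,3)*5=15 best=190 → r--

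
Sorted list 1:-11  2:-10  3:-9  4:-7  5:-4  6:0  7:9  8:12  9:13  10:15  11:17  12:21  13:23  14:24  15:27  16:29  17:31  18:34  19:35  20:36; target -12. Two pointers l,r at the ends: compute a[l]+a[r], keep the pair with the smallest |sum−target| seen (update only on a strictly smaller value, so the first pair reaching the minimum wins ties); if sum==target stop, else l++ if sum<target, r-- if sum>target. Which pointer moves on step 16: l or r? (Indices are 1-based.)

l

[1,20] -11+36=25 d=37 * → r--
[1,19] -11+35=24 d=36 * → r--
[1,18] -11+34=23 d=35 * → r--
[1,17] -11+31=20 d=32 * → r--
[1,16] -11+29=18 d=30 * → r--
[1,15] -11+27=16 d=28 * → r--
[1,14] -11+24=13 d=25 * → r--
[1,13] -11+23=12 d=24 * → r--
[1,12] -11+21=10 d=22 * → r--
[1,11] -11+17=6 d=18 * → r--
[1,10] -11+15=4 d=16 * → r--
[1,9] -11+13=2 d=14 * → r--
[1,8] -11+12=1 d=13 * → r--
[1,7] -11+9=-2 d=10 * → r--
[1,6] -11+0=-11 d=1 * → r--
[1,5] -11+-4=-15 d=3 → l++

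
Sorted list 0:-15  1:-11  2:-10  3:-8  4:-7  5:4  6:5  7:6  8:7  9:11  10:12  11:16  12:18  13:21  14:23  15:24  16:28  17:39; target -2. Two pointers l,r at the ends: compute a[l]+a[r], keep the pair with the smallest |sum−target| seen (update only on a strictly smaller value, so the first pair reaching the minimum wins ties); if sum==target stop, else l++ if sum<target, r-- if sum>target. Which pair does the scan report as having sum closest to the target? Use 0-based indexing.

l=0 r=17: -15+39=24 d=26 *, r--
l=0 r=16: -15+28=13 d=15 *, r--
l=0 r=15: -15+24=9 d=11 *, r--
l=0 r=14: -15+23=8 d=10 *, r--
l=0 r=13: -15+21=6 d=8 *, r--
l=0 r=12: -15+18=3 d=5 *, r--
l=0 r=11: -15+16=1 d=3 *, r--
l=0 r=10: -15+12=-3 d=1 *, l++
l=1 r=10: -11+12=1 d=3, r--
l=1 r=9: -11+11=0 d=2, r--
l=1 r=8: -11+7=-4 d=2, l++
l=2 r=8: -10+7=-3 d=1, l++
l=3 r=8: -8+7=-1 d=1, r--
l=3 r=7: -8+6=-2 d=0 *, stop

pair (-8, 6) with sum -2 (|Δ|=0)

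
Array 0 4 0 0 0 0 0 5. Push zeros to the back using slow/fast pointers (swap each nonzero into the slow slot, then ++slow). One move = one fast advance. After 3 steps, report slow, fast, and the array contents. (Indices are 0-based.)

slow=0 fast=0: a[fast]=0, fast++
slow=0 fast=1: a[fast]=4≠0 swap→a[0]=4, slow++,fast++
slow=1 fast=2: a[fast]=0, fast++

slow=1, fast=3, a=[4, 0, 0, 0, 0, 0, 0, 5]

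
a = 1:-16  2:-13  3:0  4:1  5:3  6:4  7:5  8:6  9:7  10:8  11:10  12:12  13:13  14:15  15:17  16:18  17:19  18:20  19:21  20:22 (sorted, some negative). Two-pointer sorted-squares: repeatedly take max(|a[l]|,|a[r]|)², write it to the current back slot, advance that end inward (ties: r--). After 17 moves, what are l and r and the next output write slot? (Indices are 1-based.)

l=3, r=5, next write slot=3

[1,20] |-16|<=|22| out[20]=484 → r--
[1,19] |-16|<=|21| out[19]=441 → r--
[1,18] |-16|<=|20| out[18]=400 → r--
[1,17] |-16|<=|19| out[17]=361 → r--
[1,16] |-16|<=|18| out[16]=324 → r--
[1,15] |-16|<=|17| out[15]=289 → r--
[1,14] |-16|>|15| out[14]=256 → l++
[2,14] |-13|<=|15| out[13]=225 → r--
[2,13] |-13|<=|13| out[12]=169 → r--
[2,12] |-13|>|12| out[11]=169 → l++
[3,12] |0|<=|12| out[10]=144 → r--
[3,11] |0|<=|10| out[9]=100 → r--
[3,10] |0|<=|8| out[8]=64 → r--
[3,9] |0|<=|7| out[7]=49 → r--
[3,8] |0|<=|6| out[6]=36 → r--
[3,7] |0|<=|5| out[5]=25 → r--
[3,6] |0|<=|4| out[4]=16 → r--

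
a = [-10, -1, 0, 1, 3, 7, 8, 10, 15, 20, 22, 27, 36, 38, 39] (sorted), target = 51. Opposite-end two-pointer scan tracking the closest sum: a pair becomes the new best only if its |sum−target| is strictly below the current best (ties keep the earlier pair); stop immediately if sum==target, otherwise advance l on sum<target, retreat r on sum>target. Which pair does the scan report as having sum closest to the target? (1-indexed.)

[1,15] -10+39=29 d=22 * → l++
[2,15] -1+39=38 d=13 * → l++
[3,15] 0+39=39 d=12 * → l++
[4,15] 1+39=40 d=11 * → l++
[5,15] 3+39=42 d=9 * → l++
[6,15] 7+39=46 d=5 * → l++
[7,15] 8+39=47 d=4 * → l++
[8,15] 10+39=49 d=2 * → l++
[9,15] 15+39=54 d=3 → r--
[9,14] 15+38=53 d=2 → r--
[9,13] 15+36=51 d=0 * → stop

pair (15, 36) with sum 51 (|Δ|=0)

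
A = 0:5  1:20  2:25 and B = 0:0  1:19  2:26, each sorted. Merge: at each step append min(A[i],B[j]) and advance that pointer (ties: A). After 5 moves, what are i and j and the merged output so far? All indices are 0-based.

i=3, j=2, merged so far=[0, 5, 19, 20, 25]

[i=0,j=0] A[i]=5>B[j]=0 take 0 → j++
[i=0,j=1] A[i]=5<=B[j]=19 take 5 → i++
[i=1,j=1] A[i]=20>B[j]=19 take 19 → j++
[i=1,j=2] A[i]=20<=B[j]=26 take 20 → i++
[i=2,j=2] A[i]=25<=B[j]=26 take 25 → i++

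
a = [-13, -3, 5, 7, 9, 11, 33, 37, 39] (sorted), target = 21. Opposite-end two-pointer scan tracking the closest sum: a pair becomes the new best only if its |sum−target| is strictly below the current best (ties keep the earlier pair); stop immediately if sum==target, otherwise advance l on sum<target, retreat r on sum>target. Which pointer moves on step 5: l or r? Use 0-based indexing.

[0,8] -13+39=26 d=5 * → r--
[0,7] -13+37=24 d=3 * → r--
[0,6] -13+33=20 d=1 * → l++
[1,6] -3+33=30 d=9 → r--
[1,5] -3+11=8 d=13 → l++

l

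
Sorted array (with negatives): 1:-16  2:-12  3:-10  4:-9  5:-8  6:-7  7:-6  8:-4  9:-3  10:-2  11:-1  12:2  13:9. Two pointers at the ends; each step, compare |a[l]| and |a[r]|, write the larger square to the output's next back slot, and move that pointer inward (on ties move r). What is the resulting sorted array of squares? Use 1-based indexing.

l=1 r=13: |-16|>|9| out[13]=256, l++
l=2 r=13: |-12|>|9| out[12]=144, l++
l=3 r=13: |-10|>|9| out[11]=100, l++
l=4 r=13: |-9|<=|9| out[10]=81, r--
l=4 r=12: |-9|>|2| out[9]=81, l++
l=5 r=12: |-8|>|2| out[8]=64, l++
l=6 r=12: |-7|>|2| out[7]=49, l++
l=7 r=12: |-6|>|2| out[6]=36, l++
l=8 r=12: |-4|>|2| out[5]=16, l++
l=9 r=12: |-3|>|2| out[4]=9, l++
l=10 r=12: |-2|<=|2| out[3]=4, r--
l=10 r=11: |-2|>|-1| out[2]=4, l++
l=11 r=11: |-1|<=|-1| out[1]=1, r--

[1, 4, 4, 9, 16, 36, 49, 64, 81, 81, 100, 144, 256]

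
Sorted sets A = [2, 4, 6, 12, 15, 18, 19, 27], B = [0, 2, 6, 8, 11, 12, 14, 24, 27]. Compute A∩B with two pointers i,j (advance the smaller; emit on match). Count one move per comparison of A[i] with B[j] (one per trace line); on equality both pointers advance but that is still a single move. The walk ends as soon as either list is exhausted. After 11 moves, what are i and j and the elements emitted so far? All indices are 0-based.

i=0 j=0: 2>0, j++
i=0 j=1: 2==2 emit, i++,j++
i=1 j=2: 4<6, i++
i=2 j=2: 6==6 emit, i++,j++
i=3 j=3: 12>8, j++
i=3 j=4: 12>11, j++
i=3 j=5: 12==12 emit, i++,j++
i=4 j=6: 15>14, j++
i=4 j=7: 15<24, i++
i=5 j=7: 18<24, i++
i=6 j=7: 19<24, i++

i=7, j=7, emitted=[2, 6, 12]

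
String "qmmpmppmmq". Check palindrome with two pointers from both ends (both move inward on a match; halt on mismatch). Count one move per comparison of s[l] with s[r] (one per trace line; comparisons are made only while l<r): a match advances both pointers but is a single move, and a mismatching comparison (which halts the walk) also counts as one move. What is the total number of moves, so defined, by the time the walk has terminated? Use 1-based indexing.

5 moves

[1,10] 'q'=='q' → l++,r--
[2,9] 'm'=='m' → l++,r--
[3,8] 'm'=='m' → l++,r--
[4,7] 'p'=='p' → l++,r--
[5,6] 'm'!='p' → stop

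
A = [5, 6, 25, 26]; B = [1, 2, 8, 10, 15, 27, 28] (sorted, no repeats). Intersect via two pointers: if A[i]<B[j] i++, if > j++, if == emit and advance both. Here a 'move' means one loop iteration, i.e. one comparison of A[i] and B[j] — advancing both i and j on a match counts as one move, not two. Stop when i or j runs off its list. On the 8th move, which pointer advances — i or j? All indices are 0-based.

[i=0,j=0] 5>1 → j++
[i=0,j=1] 5>2 → j++
[i=0,j=2] 5<8 → i++
[i=1,j=2] 6<8 → i++
[i=2,j=2] 25>8 → j++
[i=2,j=3] 25>10 → j++
[i=2,j=4] 25>15 → j++
[i=2,j=5] 25<27 → i++

i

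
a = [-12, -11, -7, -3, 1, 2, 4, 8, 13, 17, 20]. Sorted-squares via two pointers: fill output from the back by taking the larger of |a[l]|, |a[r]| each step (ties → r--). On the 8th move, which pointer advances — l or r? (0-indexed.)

r

l=0 r=10: |-12|<=|20| out[10]=400, r--
l=0 r=9: |-12|<=|17| out[9]=289, r--
l=0 r=8: |-12|<=|13| out[8]=169, r--
l=0 r=7: |-12|>|8| out[7]=144, l++
l=1 r=7: |-11|>|8| out[6]=121, l++
l=2 r=7: |-7|<=|8| out[5]=64, r--
l=2 r=6: |-7|>|4| out[4]=49, l++
l=3 r=6: |-3|<=|4| out[3]=16, r--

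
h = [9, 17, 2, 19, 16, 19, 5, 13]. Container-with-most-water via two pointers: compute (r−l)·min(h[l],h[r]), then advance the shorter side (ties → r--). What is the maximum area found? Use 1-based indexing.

max area = 78

[1,8] min(9,13)*7=63 best=63 * → l++
[2,8] min(17,13)*6=78 best=78 * → r--
[2,7] min(17,5)*5=25 best=78 → r--
[2,6] min(17,19)*4=68 best=78 → l++
[3,6] min(2,19)*3=6 best=78 → l++
[4,6] min(19,19)*2=38 best=78 → r--
[4,5] min(19,16)*1=16 best=78 → r--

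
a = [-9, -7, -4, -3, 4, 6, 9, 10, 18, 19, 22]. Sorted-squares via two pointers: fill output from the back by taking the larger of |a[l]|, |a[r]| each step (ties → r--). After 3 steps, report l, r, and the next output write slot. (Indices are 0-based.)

l=0, r=7, next write slot=7

[0,10] |-9|<=|22| out[10]=484 → r--
[0,9] |-9|<=|19| out[9]=361 → r--
[0,8] |-9|<=|18| out[8]=324 → r--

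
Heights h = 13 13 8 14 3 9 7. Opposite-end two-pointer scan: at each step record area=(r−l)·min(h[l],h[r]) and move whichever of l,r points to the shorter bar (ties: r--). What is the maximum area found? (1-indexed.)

max area = 45

[1,7] min(13,7)*6=42 best=42 * → r--
[1,6] min(13,9)*5=45 best=45 * → r--
[1,5] min(13,3)*4=12 best=45 → r--
[1,4] min(13,14)*3=39 best=45 → l++
[2,4] min(13,14)*2=26 best=45 → l++
[3,4] min(8,14)*1=8 best=45 → l++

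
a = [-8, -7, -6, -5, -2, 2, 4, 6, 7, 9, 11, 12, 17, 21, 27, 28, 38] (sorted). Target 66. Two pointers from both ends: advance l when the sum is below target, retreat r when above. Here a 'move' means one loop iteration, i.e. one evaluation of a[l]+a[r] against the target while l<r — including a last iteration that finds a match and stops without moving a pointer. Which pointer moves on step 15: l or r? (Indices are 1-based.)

l

l=1 r=17: -8+38=30 <66, l++
l=2 r=17: -7+38=31 <66, l++
l=3 r=17: -6+38=32 <66, l++
l=4 r=17: -5+38=33 <66, l++
l=5 r=17: -2+38=36 <66, l++
l=6 r=17: 2+38=40 <66, l++
l=7 r=17: 4+38=42 <66, l++
l=8 r=17: 6+38=44 <66, l++
l=9 r=17: 7+38=45 <66, l++
l=10 r=17: 9+38=47 <66, l++
l=11 r=17: 11+38=49 <66, l++
l=12 r=17: 12+38=50 <66, l++
l=13 r=17: 17+38=55 <66, l++
l=14 r=17: 21+38=59 <66, l++
l=15 r=17: 27+38=65 <66, l++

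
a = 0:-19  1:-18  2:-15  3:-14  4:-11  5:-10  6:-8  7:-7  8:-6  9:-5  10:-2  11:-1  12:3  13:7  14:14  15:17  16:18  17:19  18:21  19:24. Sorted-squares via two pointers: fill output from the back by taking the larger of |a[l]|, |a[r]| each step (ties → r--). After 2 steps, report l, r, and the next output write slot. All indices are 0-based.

l=0, r=17, next write slot=17

[0,19] |-19|<=|24| out[19]=576 → r--
[0,18] |-19|<=|21| out[18]=441 → r--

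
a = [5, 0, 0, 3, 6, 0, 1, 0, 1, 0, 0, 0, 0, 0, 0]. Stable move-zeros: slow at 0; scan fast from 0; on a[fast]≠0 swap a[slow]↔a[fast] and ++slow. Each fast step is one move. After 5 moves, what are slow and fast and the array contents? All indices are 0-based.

(s=0,f=0) a[fast]=5≠0 swap→a[0]=5 → slow++,fast++
(s=1,f=1) a[fast]=0 → fast++
(s=1,f=2) a[fast]=0 → fast++
(s=1,f=3) a[fast]=3≠0 swap→a[1]=3 → slow++,fast++
(s=2,f=4) a[fast]=6≠0 swap→a[2]=6 → slow++,fast++

slow=3, fast=5, a=[5, 3, 6, 0, 0, 0, 1, 0, 1, 0, 0, 0, 0, 0, 0]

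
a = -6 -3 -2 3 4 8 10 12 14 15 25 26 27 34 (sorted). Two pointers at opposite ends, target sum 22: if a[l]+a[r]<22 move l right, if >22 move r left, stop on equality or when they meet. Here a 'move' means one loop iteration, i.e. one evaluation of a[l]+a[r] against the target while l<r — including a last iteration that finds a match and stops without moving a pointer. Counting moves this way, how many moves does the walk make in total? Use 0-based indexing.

5 moves

l=0 r=13: -6+34=28 >22, r--
l=0 r=12: -6+27=21 <22, l++
l=1 r=12: -3+27=24 >22, r--
l=1 r=11: -3+26=23 >22, r--
l=1 r=10: -3+25=22, found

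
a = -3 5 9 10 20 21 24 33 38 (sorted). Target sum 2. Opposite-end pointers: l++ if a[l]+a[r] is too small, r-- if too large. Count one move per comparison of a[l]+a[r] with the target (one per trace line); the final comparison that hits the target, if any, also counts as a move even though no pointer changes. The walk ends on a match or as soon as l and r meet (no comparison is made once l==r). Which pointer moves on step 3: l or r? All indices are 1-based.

l=1 r=9: -3+38=35 >2, r--
l=1 r=8: -3+33=30 >2, r--
l=1 r=7: -3+24=21 >2, r--

r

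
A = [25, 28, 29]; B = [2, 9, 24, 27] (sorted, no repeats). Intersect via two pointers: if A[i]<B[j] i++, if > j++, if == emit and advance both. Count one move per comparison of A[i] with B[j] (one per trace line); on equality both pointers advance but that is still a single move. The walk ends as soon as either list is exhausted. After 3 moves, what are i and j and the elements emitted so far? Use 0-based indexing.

i=0 j=0: 25>2, j++
i=0 j=1: 25>9, j++
i=0 j=2: 25>24, j++

i=0, j=3, emitted=[]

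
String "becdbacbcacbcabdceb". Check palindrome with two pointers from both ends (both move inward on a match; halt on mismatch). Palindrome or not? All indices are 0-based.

palindrome

[0,18] 'b'=='b' → l++,r--
[1,17] 'e'=='e' → l++,r--
[2,16] 'c'=='c' → l++,r--
[3,15] 'd'=='d' → l++,r--
[4,14] 'b'=='b' → l++,r--
[5,13] 'a'=='a' → l++,r--
[6,12] 'c'=='c' → l++,r--
[7,11] 'b'=='b' → l++,r--
[8,10] 'c'=='c' → l++,r--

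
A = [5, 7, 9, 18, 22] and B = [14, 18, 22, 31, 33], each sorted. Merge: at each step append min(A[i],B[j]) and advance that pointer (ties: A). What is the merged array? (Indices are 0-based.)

[i=0,j=0] A[i]=5<=B[j]=14 take 5 → i++
[i=1,j=0] A[i]=7<=B[j]=14 take 7 → i++
[i=2,j=0] A[i]=9<=B[j]=14 take 9 → i++
[i=3,j=0] A[i]=18>B[j]=14 take 14 → j++
[i=3,j=1] A[i]=18<=B[j]=18 take 18 → i++
[i=4,j=1] A[i]=22>B[j]=18 take 18 → j++
[i=4,j=2] A[i]=22<=B[j]=22 take 22 → i++
[i=5,j=2] A done, take B[j]=22 → j++
[i=5,j=3] A done, take B[j]=31 → j++
[i=5,j=4] A done, take B[j]=33 → j++

[5, 7, 9, 14, 18, 18, 22, 22, 31, 33]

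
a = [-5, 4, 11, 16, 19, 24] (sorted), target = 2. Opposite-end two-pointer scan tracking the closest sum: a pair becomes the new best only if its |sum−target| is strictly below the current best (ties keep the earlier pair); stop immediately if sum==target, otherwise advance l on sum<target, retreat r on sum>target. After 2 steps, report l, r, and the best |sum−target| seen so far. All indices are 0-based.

l=0 r=5: -5+24=19 d=17 *, r--
l=0 r=4: -5+19=14 d=12 *, r--

l=0, r=3, best |Δ|=12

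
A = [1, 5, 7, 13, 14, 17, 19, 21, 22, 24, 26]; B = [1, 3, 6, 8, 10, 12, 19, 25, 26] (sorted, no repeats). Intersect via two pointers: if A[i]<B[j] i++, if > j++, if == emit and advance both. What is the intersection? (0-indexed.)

[i=0,j=0] 1==1 emit → i++,j++
[i=1,j=1] 5>3 → j++
[i=1,j=2] 5<6 → i++
[i=2,j=2] 7>6 → j++
[i=2,j=3] 7<8 → i++
[i=3,j=3] 13>8 → j++
[i=3,j=4] 13>10 → j++
[i=3,j=5] 13>12 → j++
[i=3,j=6] 13<19 → i++
[i=4,j=6] 14<19 → i++
[i=5,j=6] 17<19 → i++
[i=6,j=6] 19==19 emit → i++,j++
[i=7,j=7] 21<25 → i++
[i=8,j=7] 22<25 → i++
[i=9,j=7] 24<25 → i++
[i=10,j=7] 26>25 → j++
[i=10,j=8] 26==26 emit → i++,j++

intersection = [1, 19, 26]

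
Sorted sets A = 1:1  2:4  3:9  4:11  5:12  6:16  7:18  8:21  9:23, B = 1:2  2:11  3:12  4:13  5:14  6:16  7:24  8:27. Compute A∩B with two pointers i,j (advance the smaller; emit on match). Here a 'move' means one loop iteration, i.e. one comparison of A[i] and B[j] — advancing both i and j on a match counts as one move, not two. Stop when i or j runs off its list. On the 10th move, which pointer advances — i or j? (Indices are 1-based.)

i

[i=1,j=1] 1<2 → i++
[i=2,j=1] 4>2 → j++
[i=2,j=2] 4<11 → i++
[i=3,j=2] 9<11 → i++
[i=4,j=2] 11==11 emit → i++,j++
[i=5,j=3] 12==12 emit → i++,j++
[i=6,j=4] 16>13 → j++
[i=6,j=5] 16>14 → j++
[i=6,j=6] 16==16 emit → i++,j++
[i=7,j=7] 18<24 → i++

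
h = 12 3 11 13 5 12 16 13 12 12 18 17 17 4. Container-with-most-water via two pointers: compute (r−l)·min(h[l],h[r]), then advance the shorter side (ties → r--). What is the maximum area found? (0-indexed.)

max area = 144

l=0 r=13: min(12,4)*13=52 best=52 *, r--
l=0 r=12: min(12,17)*12=144 best=144 *, l++
l=1 r=12: min(3,17)*11=33 best=144, l++
l=2 r=12: min(11,17)*10=110 best=144, l++
l=3 r=12: min(13,17)*9=117 best=144, l++
l=4 r=12: min(5,17)*8=40 best=144, l++
l=5 r=12: min(12,17)*7=84 best=144, l++
l=6 r=12: min(16,17)*6=96 best=144, l++
l=7 r=12: min(13,17)*5=65 best=144, l++
l=8 r=12: min(12,17)*4=48 best=144, l++
l=9 r=12: min(12,17)*3=36 best=144, l++
l=10 r=12: min(18,17)*2=34 best=144, r--
l=10 r=11: min(18,17)*1=17 best=144, r--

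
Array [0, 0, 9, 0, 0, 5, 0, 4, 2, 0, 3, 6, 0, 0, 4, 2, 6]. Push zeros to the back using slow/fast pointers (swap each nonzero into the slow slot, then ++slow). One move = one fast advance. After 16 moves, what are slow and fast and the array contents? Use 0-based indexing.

slow=8, fast=16, a=[9, 5, 4, 2, 3, 6, 4, 2, 0, 0, 0, 0, 0, 0, 0, 0, 6]

(s=0,f=0) a[fast]=0 → fast++
(s=0,f=1) a[fast]=0 → fast++
(s=0,f=2) a[fast]=9≠0 swap→a[0]=9 → slow++,fast++
(s=1,f=3) a[fast]=0 → fast++
(s=1,f=4) a[fast]=0 → fast++
(s=1,f=5) a[fast]=5≠0 swap→a[1]=5 → slow++,fast++
(s=2,f=6) a[fast]=0 → fast++
(s=2,f=7) a[fast]=4≠0 swap→a[2]=4 → slow++,fast++
(s=3,f=8) a[fast]=2≠0 swap→a[3]=2 → slow++,fast++
(s=4,f=9) a[fast]=0 → fast++
(s=4,f=10) a[fast]=3≠0 swap→a[4]=3 → slow++,fast++
(s=5,f=11) a[fast]=6≠0 swap→a[5]=6 → slow++,fast++
(s=6,f=12) a[fast]=0 → fast++
(s=6,f=13) a[fast]=0 → fast++
(s=6,f=14) a[fast]=4≠0 swap→a[6]=4 → slow++,fast++
(s=7,f=15) a[fast]=2≠0 swap→a[7]=2 → slow++,fast++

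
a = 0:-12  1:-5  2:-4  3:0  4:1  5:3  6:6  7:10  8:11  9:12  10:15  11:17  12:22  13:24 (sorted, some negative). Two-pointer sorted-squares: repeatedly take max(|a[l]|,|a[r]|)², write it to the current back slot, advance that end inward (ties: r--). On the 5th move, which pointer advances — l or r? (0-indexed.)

r

l=0 r=13: |-12|<=|24| out[13]=576, r--
l=0 r=12: |-12|<=|22| out[12]=484, r--
l=0 r=11: |-12|<=|17| out[11]=289, r--
l=0 r=10: |-12|<=|15| out[10]=225, r--
l=0 r=9: |-12|<=|12| out[9]=144, r--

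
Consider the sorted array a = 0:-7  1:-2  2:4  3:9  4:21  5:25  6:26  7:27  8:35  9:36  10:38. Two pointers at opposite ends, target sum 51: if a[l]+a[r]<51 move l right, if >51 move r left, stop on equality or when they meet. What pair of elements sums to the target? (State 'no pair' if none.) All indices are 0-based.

(25, 26)

[0,10] -7+38=31 <51 → l++
[1,10] -2+38=36 <51 → l++
[2,10] 4+38=42 <51 → l++
[3,10] 9+38=47 <51 → l++
[4,10] 21+38=59 >51 → r--
[4,9] 21+36=57 >51 → r--
[4,8] 21+35=56 >51 → r--
[4,7] 21+27=48 <51 → l++
[5,7] 25+27=52 >51 → r--
[5,6] 25+26=51 → found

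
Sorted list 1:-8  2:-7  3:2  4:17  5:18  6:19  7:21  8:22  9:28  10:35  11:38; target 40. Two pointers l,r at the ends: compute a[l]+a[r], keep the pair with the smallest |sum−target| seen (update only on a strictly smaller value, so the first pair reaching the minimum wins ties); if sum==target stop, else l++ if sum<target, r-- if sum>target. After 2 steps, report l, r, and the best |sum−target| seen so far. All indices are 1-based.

[1,11] -8+38=30 d=10 * → l++
[2,11] -7+38=31 d=9 * → l++

l=3, r=11, best |Δ|=9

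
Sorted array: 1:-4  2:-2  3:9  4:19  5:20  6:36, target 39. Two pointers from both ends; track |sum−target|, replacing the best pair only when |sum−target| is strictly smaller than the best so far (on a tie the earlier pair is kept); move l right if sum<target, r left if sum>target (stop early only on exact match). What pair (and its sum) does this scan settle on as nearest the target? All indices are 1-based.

l=1 r=6: -4+36=32 d=7 *, l++
l=2 r=6: -2+36=34 d=5 *, l++
l=3 r=6: 9+36=45 d=6, r--
l=3 r=5: 9+20=29 d=10, l++
l=4 r=5: 19+20=39 d=0 *, stop

pair (19, 20) with sum 39 (|Δ|=0)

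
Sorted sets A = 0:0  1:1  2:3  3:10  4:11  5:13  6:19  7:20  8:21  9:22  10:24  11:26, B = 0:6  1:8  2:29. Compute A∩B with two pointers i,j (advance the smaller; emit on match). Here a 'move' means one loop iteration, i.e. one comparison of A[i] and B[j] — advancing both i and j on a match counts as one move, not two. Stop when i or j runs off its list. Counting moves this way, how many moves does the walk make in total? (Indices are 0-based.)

14 moves

[i=0,j=0] 0<6 → i++
[i=1,j=0] 1<6 → i++
[i=2,j=0] 3<6 → i++
[i=3,j=0] 10>6 → j++
[i=3,j=1] 10>8 → j++
[i=3,j=2] 10<29 → i++
[i=4,j=2] 11<29 → i++
[i=5,j=2] 13<29 → i++
[i=6,j=2] 19<29 → i++
[i=7,j=2] 20<29 → i++
[i=8,j=2] 21<29 → i++
[i=9,j=2] 22<29 → i++
[i=10,j=2] 24<29 → i++
[i=11,j=2] 26<29 → i++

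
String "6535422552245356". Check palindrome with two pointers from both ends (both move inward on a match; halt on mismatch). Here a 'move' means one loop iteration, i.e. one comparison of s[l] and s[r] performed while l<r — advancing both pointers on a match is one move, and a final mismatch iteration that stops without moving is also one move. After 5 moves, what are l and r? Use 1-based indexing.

l=1 r=16: '6'=='6', l++,r--
l=2 r=15: '5'=='5', l++,r--
l=3 r=14: '3'=='3', l++,r--
l=4 r=13: '5'=='5', l++,r--
l=5 r=12: '4'=='4', l++,r--

l=6, r=11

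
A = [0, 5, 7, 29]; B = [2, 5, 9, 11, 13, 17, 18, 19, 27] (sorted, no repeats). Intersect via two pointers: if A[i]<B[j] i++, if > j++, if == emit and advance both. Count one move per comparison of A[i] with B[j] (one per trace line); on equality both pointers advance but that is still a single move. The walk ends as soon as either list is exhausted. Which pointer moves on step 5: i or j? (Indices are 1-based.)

[i=1,j=1] 0<2 → i++
[i=2,j=1] 5>2 → j++
[i=2,j=2] 5==5 emit → i++,j++
[i=3,j=3] 7<9 → i++
[i=4,j=3] 29>9 → j++

j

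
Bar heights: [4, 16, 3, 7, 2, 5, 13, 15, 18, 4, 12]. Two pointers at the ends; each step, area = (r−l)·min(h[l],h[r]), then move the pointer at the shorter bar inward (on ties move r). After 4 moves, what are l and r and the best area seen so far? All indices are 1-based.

l=1 r=11: min(4,12)*10=40 best=40 *, l++
l=2 r=11: min(16,12)*9=108 best=108 *, r--
l=2 r=10: min(16,4)*8=32 best=108, r--
l=2 r=9: min(16,18)*7=112 best=112 *, l++

l=3, r=9, best area=112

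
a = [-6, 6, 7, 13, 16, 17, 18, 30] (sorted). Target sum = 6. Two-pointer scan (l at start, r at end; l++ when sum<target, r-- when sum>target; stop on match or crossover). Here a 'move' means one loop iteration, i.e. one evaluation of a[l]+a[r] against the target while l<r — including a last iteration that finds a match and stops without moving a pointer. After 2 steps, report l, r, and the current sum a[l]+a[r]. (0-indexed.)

[0,7] -6+30=24 >6 → r--
[0,6] -6+18=12 >6 → r--

l=0, r=5, sum=11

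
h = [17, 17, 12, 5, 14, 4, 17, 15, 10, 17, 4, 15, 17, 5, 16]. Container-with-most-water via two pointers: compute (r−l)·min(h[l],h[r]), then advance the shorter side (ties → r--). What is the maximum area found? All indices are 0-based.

max area = 224

l=0 r=14: min(17,16)*14=224 best=224 *, r--
l=0 r=13: min(17,5)*13=65 best=224, r--
l=0 r=12: min(17,17)*12=204 best=224, r--
l=0 r=11: min(17,15)*11=165 best=224, r--
l=0 r=10: min(17,4)*10=40 best=224, r--
l=0 r=9: min(17,17)*9=153 best=224, r--
l=0 r=8: min(17,10)*8=80 best=224, r--
l=0 r=7: min(17,15)*7=105 best=224, r--
l=0 r=6: min(17,17)*6=102 best=224, r--
l=0 r=5: min(17,4)*5=20 best=224, r--
l=0 r=4: min(17,14)*4=56 best=224, r--
l=0 r=3: min(17,5)*3=15 best=224, r--
l=0 r=2: min(17,12)*2=24 best=224, r--
l=0 r=1: min(17,17)*1=17 best=224, r--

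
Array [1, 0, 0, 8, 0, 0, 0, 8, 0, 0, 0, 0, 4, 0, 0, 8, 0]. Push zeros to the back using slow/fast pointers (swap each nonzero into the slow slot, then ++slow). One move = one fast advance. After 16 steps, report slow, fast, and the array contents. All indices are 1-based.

(s=1,f=1) a[fast]=1≠0 swap→a[1]=1 → slow++,fast++
(s=2,f=2) a[fast]=0 → fast++
(s=2,f=3) a[fast]=0 → fast++
(s=2,f=4) a[fast]=8≠0 swap→a[2]=8 → slow++,fast++
(s=3,f=5) a[fast]=0 → fast++
(s=3,f=6) a[fast]=0 → fast++
(s=3,f=7) a[fast]=0 → fast++
(s=3,f=8) a[fast]=8≠0 swap→a[3]=8 → slow++,fast++
(s=4,f=9) a[fast]=0 → fast++
(s=4,f=10) a[fast]=0 → fast++
(s=4,f=11) a[fast]=0 → fast++
(s=4,f=12) a[fast]=0 → fast++
(s=4,f=13) a[fast]=4≠0 swap→a[4]=4 → slow++,fast++
(s=5,f=14) a[fast]=0 → fast++
(s=5,f=15) a[fast]=0 → fast++
(s=5,f=16) a[fast]=8≠0 swap→a[5]=8 → slow++,fast++

slow=6, fast=17, a=[1, 8, 8, 4, 8, 0, 0, 0, 0, 0, 0, 0, 0, 0, 0, 0, 0]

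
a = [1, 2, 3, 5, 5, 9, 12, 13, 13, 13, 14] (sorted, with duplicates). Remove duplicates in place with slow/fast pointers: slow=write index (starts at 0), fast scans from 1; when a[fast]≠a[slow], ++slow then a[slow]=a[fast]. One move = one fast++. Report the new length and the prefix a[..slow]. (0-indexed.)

length 8; prefix = [1, 2, 3, 5, 9, 12, 13, 14]

(s=0,f=1) a[fast]=2≠a[slow]=1 write a[1]=2 → slow++,fast++
(s=1,f=2) a[fast]=3≠a[slow]=2 write a[2]=3 → slow++,fast++
(s=2,f=3) a[fast]=5≠a[slow]=3 write a[3]=5 → slow++,fast++
(s=3,f=4) a[fast]=5=a[slow] dup → fast++
(s=3,f=5) a[fast]=9≠a[slow]=5 write a[4]=9 → slow++,fast++
(s=4,f=6) a[fast]=12≠a[slow]=9 write a[5]=12 → slow++,fast++
(s=5,f=7) a[fast]=13≠a[slow]=12 write a[6]=13 → slow++,fast++
(s=6,f=8) a[fast]=13=a[slow] dup → fast++
(s=6,f=9) a[fast]=13=a[slow] dup → fast++
(s=6,f=10) a[fast]=14≠a[slow]=13 write a[7]=14 → slow++,fast++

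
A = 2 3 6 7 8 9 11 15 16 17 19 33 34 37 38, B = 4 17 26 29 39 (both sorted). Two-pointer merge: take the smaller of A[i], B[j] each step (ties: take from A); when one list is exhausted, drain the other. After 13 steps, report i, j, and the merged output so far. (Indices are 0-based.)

i=11, j=2, merged so far=[2, 3, 4, 6, 7, 8, 9, 11, 15, 16, 17, 17, 19]

[i=0,j=0] A[i]=2<=B[j]=4 take 2 → i++
[i=1,j=0] A[i]=3<=B[j]=4 take 3 → i++
[i=2,j=0] A[i]=6>B[j]=4 take 4 → j++
[i=2,j=1] A[i]=6<=B[j]=17 take 6 → i++
[i=3,j=1] A[i]=7<=B[j]=17 take 7 → i++
[i=4,j=1] A[i]=8<=B[j]=17 take 8 → i++
[i=5,j=1] A[i]=9<=B[j]=17 take 9 → i++
[i=6,j=1] A[i]=11<=B[j]=17 take 11 → i++
[i=7,j=1] A[i]=15<=B[j]=17 take 15 → i++
[i=8,j=1] A[i]=16<=B[j]=17 take 16 → i++
[i=9,j=1] A[i]=17<=B[j]=17 take 17 → i++
[i=10,j=1] A[i]=19>B[j]=17 take 17 → j++
[i=10,j=2] A[i]=19<=B[j]=26 take 19 → i++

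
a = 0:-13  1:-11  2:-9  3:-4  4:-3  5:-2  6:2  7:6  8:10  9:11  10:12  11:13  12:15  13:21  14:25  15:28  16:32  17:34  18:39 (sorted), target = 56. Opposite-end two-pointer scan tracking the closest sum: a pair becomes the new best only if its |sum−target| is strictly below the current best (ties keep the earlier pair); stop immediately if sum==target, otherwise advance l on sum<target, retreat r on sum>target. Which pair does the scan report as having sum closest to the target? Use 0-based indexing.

pair (21, 34) with sum 55 (|Δ|=1)

l=0 r=18: -13+39=26 d=30 *, l++
l=1 r=18: -11+39=28 d=28 *, l++
l=2 r=18: -9+39=30 d=26 *, l++
l=3 r=18: -4+39=35 d=21 *, l++
l=4 r=18: -3+39=36 d=20 *, l++
l=5 r=18: -2+39=37 d=19 *, l++
l=6 r=18: 2+39=41 d=15 *, l++
l=7 r=18: 6+39=45 d=11 *, l++
l=8 r=18: 10+39=49 d=7 *, l++
l=9 r=18: 11+39=50 d=6 *, l++
l=10 r=18: 12+39=51 d=5 *, l++
l=11 r=18: 13+39=52 d=4 *, l++
l=12 r=18: 15+39=54 d=2 *, l++
l=13 r=18: 21+39=60 d=4, r--
l=13 r=17: 21+34=55 d=1 *, l++
l=14 r=17: 25+34=59 d=3, r--
l=14 r=16: 25+32=57 d=1, r--
l=14 r=15: 25+28=53 d=3, l++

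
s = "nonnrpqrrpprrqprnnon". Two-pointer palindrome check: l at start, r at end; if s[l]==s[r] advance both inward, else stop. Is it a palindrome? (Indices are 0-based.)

palindrome

[0,19] 'n'=='n' → l++,r--
[1,18] 'o'=='o' → l++,r--
[2,17] 'n'=='n' → l++,r--
[3,16] 'n'=='n' → l++,r--
[4,15] 'r'=='r' → l++,r--
[5,14] 'p'=='p' → l++,r--
[6,13] 'q'=='q' → l++,r--
[7,12] 'r'=='r' → l++,r--
[8,11] 'r'=='r' → l++,r--
[9,10] 'p'=='p' → l++,r--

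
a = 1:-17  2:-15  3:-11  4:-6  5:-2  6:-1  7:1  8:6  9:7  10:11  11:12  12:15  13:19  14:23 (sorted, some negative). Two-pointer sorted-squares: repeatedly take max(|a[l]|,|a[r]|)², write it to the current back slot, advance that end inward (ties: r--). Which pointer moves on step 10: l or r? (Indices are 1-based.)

r

l=1 r=14: |-17|<=|23| out[14]=529, r--
l=1 r=13: |-17|<=|19| out[13]=361, r--
l=1 r=12: |-17|>|15| out[12]=289, l++
l=2 r=12: |-15|<=|15| out[11]=225, r--
l=2 r=11: |-15|>|12| out[10]=225, l++
l=3 r=11: |-11|<=|12| out[9]=144, r--
l=3 r=10: |-11|<=|11| out[8]=121, r--
l=3 r=9: |-11|>|7| out[7]=121, l++
l=4 r=9: |-6|<=|7| out[6]=49, r--
l=4 r=8: |-6|<=|6| out[5]=36, r--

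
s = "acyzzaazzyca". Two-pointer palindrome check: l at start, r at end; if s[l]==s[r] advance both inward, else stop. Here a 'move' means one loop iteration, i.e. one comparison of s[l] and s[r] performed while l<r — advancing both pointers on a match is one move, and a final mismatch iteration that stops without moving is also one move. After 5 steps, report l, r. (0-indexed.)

l=5, r=6

l=0 r=11: 'a'=='a', l++,r--
l=1 r=10: 'c'=='c', l++,r--
l=2 r=9: 'y'=='y', l++,r--
l=3 r=8: 'z'=='z', l++,r--
l=4 r=7: 'z'=='z', l++,r--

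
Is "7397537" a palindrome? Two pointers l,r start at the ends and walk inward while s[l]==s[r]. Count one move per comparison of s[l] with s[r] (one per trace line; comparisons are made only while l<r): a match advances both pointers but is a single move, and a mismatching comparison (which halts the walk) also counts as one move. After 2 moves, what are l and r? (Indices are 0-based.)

l=0 r=6: '7'=='7', l++,r--
l=1 r=5: '3'=='3', l++,r--

l=2, r=4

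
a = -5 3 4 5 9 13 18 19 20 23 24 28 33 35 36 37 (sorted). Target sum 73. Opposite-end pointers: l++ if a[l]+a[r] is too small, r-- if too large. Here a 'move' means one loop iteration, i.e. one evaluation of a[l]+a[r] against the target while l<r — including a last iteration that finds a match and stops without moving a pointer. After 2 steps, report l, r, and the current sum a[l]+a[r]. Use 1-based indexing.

l=1 r=16: -5+37=32 <73, l++
l=2 r=16: 3+37=40 <73, l++

l=3, r=16, sum=41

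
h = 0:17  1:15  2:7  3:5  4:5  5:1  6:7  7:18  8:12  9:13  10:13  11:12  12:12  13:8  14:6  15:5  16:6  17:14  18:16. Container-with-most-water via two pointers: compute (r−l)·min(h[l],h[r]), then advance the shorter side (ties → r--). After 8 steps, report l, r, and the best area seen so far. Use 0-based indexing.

l=0, r=10, best area=288

l=0 r=18: min(17,16)*18=288 best=288 *, r--
l=0 r=17: min(17,14)*17=238 best=288, r--
l=0 r=16: min(17,6)*16=96 best=288, r--
l=0 r=15: min(17,5)*15=75 best=288, r--
l=0 r=14: min(17,6)*14=84 best=288, r--
l=0 r=13: min(17,8)*13=104 best=288, r--
l=0 r=12: min(17,12)*12=144 best=288, r--
l=0 r=11: min(17,12)*11=132 best=288, r--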